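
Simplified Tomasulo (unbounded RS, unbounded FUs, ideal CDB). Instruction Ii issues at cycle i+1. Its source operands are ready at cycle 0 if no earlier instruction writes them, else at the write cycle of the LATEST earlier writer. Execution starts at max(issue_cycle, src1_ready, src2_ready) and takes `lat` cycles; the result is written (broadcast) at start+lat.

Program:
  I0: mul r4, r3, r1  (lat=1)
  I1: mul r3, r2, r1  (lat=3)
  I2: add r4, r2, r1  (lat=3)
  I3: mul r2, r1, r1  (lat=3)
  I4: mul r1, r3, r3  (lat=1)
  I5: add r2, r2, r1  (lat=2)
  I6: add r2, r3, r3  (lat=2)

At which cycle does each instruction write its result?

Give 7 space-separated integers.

Answer: 2 5 6 7 6 9 9

Derivation:
I0 mul r4: issue@1 deps=(None,None) exec_start@1 write@2
I1 mul r3: issue@2 deps=(None,None) exec_start@2 write@5
I2 add r4: issue@3 deps=(None,None) exec_start@3 write@6
I3 mul r2: issue@4 deps=(None,None) exec_start@4 write@7
I4 mul r1: issue@5 deps=(1,1) exec_start@5 write@6
I5 add r2: issue@6 deps=(3,4) exec_start@7 write@9
I6 add r2: issue@7 deps=(1,1) exec_start@7 write@9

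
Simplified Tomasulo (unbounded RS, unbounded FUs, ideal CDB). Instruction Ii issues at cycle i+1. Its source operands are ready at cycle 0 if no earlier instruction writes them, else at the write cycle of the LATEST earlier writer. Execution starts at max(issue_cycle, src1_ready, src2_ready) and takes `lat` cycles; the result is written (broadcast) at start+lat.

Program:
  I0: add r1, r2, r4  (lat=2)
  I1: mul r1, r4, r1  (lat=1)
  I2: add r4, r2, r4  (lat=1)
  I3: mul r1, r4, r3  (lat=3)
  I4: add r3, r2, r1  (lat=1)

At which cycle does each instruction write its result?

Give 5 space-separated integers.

I0 add r1: issue@1 deps=(None,None) exec_start@1 write@3
I1 mul r1: issue@2 deps=(None,0) exec_start@3 write@4
I2 add r4: issue@3 deps=(None,None) exec_start@3 write@4
I3 mul r1: issue@4 deps=(2,None) exec_start@4 write@7
I4 add r3: issue@5 deps=(None,3) exec_start@7 write@8

Answer: 3 4 4 7 8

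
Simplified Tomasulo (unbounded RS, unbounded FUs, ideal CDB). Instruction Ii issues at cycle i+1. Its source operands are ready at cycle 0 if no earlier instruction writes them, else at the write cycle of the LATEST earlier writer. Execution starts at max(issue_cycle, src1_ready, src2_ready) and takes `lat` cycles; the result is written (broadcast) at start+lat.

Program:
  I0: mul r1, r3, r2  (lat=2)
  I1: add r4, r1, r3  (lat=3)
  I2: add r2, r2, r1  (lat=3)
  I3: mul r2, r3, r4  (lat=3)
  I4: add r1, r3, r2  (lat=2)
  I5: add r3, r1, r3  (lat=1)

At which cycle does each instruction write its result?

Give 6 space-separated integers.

I0 mul r1: issue@1 deps=(None,None) exec_start@1 write@3
I1 add r4: issue@2 deps=(0,None) exec_start@3 write@6
I2 add r2: issue@3 deps=(None,0) exec_start@3 write@6
I3 mul r2: issue@4 deps=(None,1) exec_start@6 write@9
I4 add r1: issue@5 deps=(None,3) exec_start@9 write@11
I5 add r3: issue@6 deps=(4,None) exec_start@11 write@12

Answer: 3 6 6 9 11 12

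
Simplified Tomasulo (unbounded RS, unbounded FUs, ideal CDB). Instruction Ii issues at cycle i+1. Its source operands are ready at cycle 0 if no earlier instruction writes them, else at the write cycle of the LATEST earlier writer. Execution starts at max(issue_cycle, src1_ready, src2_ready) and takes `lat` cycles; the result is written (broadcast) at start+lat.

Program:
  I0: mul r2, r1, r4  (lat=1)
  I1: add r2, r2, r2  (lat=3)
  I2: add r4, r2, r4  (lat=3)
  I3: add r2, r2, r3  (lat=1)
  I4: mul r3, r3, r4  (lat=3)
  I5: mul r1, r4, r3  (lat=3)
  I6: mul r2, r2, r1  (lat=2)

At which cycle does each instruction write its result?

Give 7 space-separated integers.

I0 mul r2: issue@1 deps=(None,None) exec_start@1 write@2
I1 add r2: issue@2 deps=(0,0) exec_start@2 write@5
I2 add r4: issue@3 deps=(1,None) exec_start@5 write@8
I3 add r2: issue@4 deps=(1,None) exec_start@5 write@6
I4 mul r3: issue@5 deps=(None,2) exec_start@8 write@11
I5 mul r1: issue@6 deps=(2,4) exec_start@11 write@14
I6 mul r2: issue@7 deps=(3,5) exec_start@14 write@16

Answer: 2 5 8 6 11 14 16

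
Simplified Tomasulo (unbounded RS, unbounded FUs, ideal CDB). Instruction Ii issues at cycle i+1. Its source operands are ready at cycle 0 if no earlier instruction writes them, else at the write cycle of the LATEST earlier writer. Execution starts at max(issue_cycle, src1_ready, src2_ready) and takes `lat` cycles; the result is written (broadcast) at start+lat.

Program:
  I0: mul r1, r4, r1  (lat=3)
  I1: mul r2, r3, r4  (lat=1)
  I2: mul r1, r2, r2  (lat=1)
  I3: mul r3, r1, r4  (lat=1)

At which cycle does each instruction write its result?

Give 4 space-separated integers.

Answer: 4 3 4 5

Derivation:
I0 mul r1: issue@1 deps=(None,None) exec_start@1 write@4
I1 mul r2: issue@2 deps=(None,None) exec_start@2 write@3
I2 mul r1: issue@3 deps=(1,1) exec_start@3 write@4
I3 mul r3: issue@4 deps=(2,None) exec_start@4 write@5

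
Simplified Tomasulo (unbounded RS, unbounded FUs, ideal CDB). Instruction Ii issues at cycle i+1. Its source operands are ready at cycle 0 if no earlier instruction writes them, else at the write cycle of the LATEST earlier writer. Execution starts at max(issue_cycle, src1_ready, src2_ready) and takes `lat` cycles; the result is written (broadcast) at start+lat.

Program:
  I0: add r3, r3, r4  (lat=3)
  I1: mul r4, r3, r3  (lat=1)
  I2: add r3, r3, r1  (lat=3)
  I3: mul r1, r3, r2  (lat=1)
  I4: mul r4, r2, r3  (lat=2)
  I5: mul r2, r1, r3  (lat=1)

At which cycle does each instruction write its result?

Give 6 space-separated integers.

I0 add r3: issue@1 deps=(None,None) exec_start@1 write@4
I1 mul r4: issue@2 deps=(0,0) exec_start@4 write@5
I2 add r3: issue@3 deps=(0,None) exec_start@4 write@7
I3 mul r1: issue@4 deps=(2,None) exec_start@7 write@8
I4 mul r4: issue@5 deps=(None,2) exec_start@7 write@9
I5 mul r2: issue@6 deps=(3,2) exec_start@8 write@9

Answer: 4 5 7 8 9 9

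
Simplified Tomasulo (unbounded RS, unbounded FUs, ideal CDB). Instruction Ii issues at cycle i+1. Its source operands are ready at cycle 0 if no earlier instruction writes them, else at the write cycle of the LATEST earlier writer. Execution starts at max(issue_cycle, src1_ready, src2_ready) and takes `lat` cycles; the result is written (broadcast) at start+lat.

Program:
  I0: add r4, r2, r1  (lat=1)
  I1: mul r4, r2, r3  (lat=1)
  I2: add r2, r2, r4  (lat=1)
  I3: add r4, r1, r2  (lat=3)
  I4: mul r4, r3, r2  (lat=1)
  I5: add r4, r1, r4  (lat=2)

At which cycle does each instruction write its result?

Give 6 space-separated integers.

Answer: 2 3 4 7 6 8

Derivation:
I0 add r4: issue@1 deps=(None,None) exec_start@1 write@2
I1 mul r4: issue@2 deps=(None,None) exec_start@2 write@3
I2 add r2: issue@3 deps=(None,1) exec_start@3 write@4
I3 add r4: issue@4 deps=(None,2) exec_start@4 write@7
I4 mul r4: issue@5 deps=(None,2) exec_start@5 write@6
I5 add r4: issue@6 deps=(None,4) exec_start@6 write@8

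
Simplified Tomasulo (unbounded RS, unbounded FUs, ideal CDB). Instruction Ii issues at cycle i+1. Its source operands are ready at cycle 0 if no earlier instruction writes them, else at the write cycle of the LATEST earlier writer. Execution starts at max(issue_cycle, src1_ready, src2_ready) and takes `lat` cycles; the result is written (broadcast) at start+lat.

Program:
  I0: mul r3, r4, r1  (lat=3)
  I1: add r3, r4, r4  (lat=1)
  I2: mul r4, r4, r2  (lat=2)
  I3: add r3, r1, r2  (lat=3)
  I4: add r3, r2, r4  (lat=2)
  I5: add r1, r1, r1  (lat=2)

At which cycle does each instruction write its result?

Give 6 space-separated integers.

I0 mul r3: issue@1 deps=(None,None) exec_start@1 write@4
I1 add r3: issue@2 deps=(None,None) exec_start@2 write@3
I2 mul r4: issue@3 deps=(None,None) exec_start@3 write@5
I3 add r3: issue@4 deps=(None,None) exec_start@4 write@7
I4 add r3: issue@5 deps=(None,2) exec_start@5 write@7
I5 add r1: issue@6 deps=(None,None) exec_start@6 write@8

Answer: 4 3 5 7 7 8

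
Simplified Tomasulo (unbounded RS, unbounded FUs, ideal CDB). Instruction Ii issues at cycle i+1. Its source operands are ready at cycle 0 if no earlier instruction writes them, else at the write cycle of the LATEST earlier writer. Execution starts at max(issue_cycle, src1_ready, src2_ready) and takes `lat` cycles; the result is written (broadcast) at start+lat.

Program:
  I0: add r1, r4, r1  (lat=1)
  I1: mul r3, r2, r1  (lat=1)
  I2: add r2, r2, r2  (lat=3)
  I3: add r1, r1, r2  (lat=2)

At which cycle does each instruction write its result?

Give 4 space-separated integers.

I0 add r1: issue@1 deps=(None,None) exec_start@1 write@2
I1 mul r3: issue@2 deps=(None,0) exec_start@2 write@3
I2 add r2: issue@3 deps=(None,None) exec_start@3 write@6
I3 add r1: issue@4 deps=(0,2) exec_start@6 write@8

Answer: 2 3 6 8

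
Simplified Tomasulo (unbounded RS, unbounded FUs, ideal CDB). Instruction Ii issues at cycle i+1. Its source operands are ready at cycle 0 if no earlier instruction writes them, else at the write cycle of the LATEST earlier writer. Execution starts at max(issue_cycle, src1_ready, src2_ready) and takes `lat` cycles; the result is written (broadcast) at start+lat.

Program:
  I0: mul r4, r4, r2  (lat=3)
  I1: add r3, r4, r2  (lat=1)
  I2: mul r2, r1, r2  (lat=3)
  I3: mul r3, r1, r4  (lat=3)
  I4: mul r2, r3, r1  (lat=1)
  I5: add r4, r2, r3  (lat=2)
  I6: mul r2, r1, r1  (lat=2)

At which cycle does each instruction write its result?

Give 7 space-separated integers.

Answer: 4 5 6 7 8 10 9

Derivation:
I0 mul r4: issue@1 deps=(None,None) exec_start@1 write@4
I1 add r3: issue@2 deps=(0,None) exec_start@4 write@5
I2 mul r2: issue@3 deps=(None,None) exec_start@3 write@6
I3 mul r3: issue@4 deps=(None,0) exec_start@4 write@7
I4 mul r2: issue@5 deps=(3,None) exec_start@7 write@8
I5 add r4: issue@6 deps=(4,3) exec_start@8 write@10
I6 mul r2: issue@7 deps=(None,None) exec_start@7 write@9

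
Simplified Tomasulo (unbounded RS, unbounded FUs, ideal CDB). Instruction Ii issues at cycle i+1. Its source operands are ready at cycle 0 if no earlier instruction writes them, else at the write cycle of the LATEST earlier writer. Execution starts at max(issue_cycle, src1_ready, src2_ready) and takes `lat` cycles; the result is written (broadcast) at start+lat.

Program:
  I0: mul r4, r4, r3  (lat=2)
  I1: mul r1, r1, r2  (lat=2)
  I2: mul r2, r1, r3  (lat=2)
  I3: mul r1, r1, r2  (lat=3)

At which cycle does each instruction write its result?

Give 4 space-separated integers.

I0 mul r4: issue@1 deps=(None,None) exec_start@1 write@3
I1 mul r1: issue@2 deps=(None,None) exec_start@2 write@4
I2 mul r2: issue@3 deps=(1,None) exec_start@4 write@6
I3 mul r1: issue@4 deps=(1,2) exec_start@6 write@9

Answer: 3 4 6 9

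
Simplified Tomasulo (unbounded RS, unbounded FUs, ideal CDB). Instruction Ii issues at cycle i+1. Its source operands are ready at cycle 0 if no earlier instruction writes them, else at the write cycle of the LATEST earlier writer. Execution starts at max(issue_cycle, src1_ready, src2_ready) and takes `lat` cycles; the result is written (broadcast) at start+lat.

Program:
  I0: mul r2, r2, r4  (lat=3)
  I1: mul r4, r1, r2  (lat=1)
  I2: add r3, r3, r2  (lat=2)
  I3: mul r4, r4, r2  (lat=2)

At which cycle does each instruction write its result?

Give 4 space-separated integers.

I0 mul r2: issue@1 deps=(None,None) exec_start@1 write@4
I1 mul r4: issue@2 deps=(None,0) exec_start@4 write@5
I2 add r3: issue@3 deps=(None,0) exec_start@4 write@6
I3 mul r4: issue@4 deps=(1,0) exec_start@5 write@7

Answer: 4 5 6 7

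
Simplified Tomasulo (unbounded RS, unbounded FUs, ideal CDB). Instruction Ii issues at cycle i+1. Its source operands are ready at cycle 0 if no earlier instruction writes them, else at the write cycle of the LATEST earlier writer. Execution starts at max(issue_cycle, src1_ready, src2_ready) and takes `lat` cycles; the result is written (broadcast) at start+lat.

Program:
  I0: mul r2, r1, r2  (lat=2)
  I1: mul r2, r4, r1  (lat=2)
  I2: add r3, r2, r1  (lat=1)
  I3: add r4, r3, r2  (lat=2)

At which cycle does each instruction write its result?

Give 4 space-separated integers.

Answer: 3 4 5 7

Derivation:
I0 mul r2: issue@1 deps=(None,None) exec_start@1 write@3
I1 mul r2: issue@2 deps=(None,None) exec_start@2 write@4
I2 add r3: issue@3 deps=(1,None) exec_start@4 write@5
I3 add r4: issue@4 deps=(2,1) exec_start@5 write@7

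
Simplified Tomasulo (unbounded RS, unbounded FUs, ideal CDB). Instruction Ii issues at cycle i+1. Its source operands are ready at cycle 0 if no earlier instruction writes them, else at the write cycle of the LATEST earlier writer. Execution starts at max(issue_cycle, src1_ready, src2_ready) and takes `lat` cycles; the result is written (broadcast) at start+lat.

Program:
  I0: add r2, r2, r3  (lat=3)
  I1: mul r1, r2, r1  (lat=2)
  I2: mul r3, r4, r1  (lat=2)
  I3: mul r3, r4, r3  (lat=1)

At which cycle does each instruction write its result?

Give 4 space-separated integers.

Answer: 4 6 8 9

Derivation:
I0 add r2: issue@1 deps=(None,None) exec_start@1 write@4
I1 mul r1: issue@2 deps=(0,None) exec_start@4 write@6
I2 mul r3: issue@3 deps=(None,1) exec_start@6 write@8
I3 mul r3: issue@4 deps=(None,2) exec_start@8 write@9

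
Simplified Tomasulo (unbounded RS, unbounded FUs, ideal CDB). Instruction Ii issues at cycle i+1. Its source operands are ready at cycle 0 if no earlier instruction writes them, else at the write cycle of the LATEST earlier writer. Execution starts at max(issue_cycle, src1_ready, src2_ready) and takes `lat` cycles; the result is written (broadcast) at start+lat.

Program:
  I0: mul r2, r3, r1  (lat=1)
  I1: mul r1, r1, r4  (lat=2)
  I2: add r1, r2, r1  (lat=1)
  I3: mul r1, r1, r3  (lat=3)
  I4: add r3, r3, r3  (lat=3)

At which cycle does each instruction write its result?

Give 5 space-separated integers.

I0 mul r2: issue@1 deps=(None,None) exec_start@1 write@2
I1 mul r1: issue@2 deps=(None,None) exec_start@2 write@4
I2 add r1: issue@3 deps=(0,1) exec_start@4 write@5
I3 mul r1: issue@4 deps=(2,None) exec_start@5 write@8
I4 add r3: issue@5 deps=(None,None) exec_start@5 write@8

Answer: 2 4 5 8 8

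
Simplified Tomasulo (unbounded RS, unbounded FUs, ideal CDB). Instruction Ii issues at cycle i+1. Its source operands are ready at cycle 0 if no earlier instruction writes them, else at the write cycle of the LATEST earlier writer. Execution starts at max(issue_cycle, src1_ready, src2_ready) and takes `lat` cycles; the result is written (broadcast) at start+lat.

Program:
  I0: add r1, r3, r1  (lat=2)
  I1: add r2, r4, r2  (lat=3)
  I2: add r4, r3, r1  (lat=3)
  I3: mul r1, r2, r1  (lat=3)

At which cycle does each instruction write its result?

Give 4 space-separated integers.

Answer: 3 5 6 8

Derivation:
I0 add r1: issue@1 deps=(None,None) exec_start@1 write@3
I1 add r2: issue@2 deps=(None,None) exec_start@2 write@5
I2 add r4: issue@3 deps=(None,0) exec_start@3 write@6
I3 mul r1: issue@4 deps=(1,0) exec_start@5 write@8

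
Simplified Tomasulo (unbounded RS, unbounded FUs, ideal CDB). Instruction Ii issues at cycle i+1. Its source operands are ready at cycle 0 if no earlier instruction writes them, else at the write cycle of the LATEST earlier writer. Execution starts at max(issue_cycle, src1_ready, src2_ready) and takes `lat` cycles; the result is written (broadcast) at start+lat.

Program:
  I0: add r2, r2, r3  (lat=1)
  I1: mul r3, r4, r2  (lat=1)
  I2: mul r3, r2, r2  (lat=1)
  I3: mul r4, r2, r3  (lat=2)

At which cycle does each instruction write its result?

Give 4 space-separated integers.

Answer: 2 3 4 6

Derivation:
I0 add r2: issue@1 deps=(None,None) exec_start@1 write@2
I1 mul r3: issue@2 deps=(None,0) exec_start@2 write@3
I2 mul r3: issue@3 deps=(0,0) exec_start@3 write@4
I3 mul r4: issue@4 deps=(0,2) exec_start@4 write@6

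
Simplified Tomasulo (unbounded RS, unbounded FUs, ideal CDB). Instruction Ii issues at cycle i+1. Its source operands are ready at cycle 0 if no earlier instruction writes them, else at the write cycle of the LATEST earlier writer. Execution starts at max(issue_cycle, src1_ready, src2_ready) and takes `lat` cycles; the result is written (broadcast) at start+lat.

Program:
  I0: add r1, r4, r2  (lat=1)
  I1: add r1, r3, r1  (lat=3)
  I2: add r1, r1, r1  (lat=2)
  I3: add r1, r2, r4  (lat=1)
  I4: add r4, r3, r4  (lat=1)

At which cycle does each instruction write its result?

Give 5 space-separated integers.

Answer: 2 5 7 5 6

Derivation:
I0 add r1: issue@1 deps=(None,None) exec_start@1 write@2
I1 add r1: issue@2 deps=(None,0) exec_start@2 write@5
I2 add r1: issue@3 deps=(1,1) exec_start@5 write@7
I3 add r1: issue@4 deps=(None,None) exec_start@4 write@5
I4 add r4: issue@5 deps=(None,None) exec_start@5 write@6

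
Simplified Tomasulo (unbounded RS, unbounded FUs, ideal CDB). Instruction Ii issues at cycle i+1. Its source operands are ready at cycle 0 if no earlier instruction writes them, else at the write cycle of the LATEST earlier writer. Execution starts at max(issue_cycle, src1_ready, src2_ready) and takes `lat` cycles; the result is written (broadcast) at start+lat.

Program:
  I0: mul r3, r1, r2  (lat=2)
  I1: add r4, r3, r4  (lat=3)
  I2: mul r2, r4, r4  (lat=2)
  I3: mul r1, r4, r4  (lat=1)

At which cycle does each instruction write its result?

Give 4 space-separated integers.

Answer: 3 6 8 7

Derivation:
I0 mul r3: issue@1 deps=(None,None) exec_start@1 write@3
I1 add r4: issue@2 deps=(0,None) exec_start@3 write@6
I2 mul r2: issue@3 deps=(1,1) exec_start@6 write@8
I3 mul r1: issue@4 deps=(1,1) exec_start@6 write@7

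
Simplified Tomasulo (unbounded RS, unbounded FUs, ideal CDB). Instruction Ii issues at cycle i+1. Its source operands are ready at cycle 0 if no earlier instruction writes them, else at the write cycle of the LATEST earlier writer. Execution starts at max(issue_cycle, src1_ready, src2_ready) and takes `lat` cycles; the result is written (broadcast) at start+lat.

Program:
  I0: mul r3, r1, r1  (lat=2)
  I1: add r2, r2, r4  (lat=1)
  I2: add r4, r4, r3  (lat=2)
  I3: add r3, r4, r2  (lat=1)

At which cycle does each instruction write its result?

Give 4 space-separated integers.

I0 mul r3: issue@1 deps=(None,None) exec_start@1 write@3
I1 add r2: issue@2 deps=(None,None) exec_start@2 write@3
I2 add r4: issue@3 deps=(None,0) exec_start@3 write@5
I3 add r3: issue@4 deps=(2,1) exec_start@5 write@6

Answer: 3 3 5 6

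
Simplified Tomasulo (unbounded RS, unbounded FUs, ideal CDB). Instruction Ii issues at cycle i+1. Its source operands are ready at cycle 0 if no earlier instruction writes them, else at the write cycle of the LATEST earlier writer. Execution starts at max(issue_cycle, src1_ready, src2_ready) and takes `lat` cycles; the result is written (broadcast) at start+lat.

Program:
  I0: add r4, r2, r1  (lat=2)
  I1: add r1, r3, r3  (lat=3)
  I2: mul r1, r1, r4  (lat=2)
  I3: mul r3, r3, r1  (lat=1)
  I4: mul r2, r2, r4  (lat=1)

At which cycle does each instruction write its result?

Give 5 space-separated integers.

Answer: 3 5 7 8 6

Derivation:
I0 add r4: issue@1 deps=(None,None) exec_start@1 write@3
I1 add r1: issue@2 deps=(None,None) exec_start@2 write@5
I2 mul r1: issue@3 deps=(1,0) exec_start@5 write@7
I3 mul r3: issue@4 deps=(None,2) exec_start@7 write@8
I4 mul r2: issue@5 deps=(None,0) exec_start@5 write@6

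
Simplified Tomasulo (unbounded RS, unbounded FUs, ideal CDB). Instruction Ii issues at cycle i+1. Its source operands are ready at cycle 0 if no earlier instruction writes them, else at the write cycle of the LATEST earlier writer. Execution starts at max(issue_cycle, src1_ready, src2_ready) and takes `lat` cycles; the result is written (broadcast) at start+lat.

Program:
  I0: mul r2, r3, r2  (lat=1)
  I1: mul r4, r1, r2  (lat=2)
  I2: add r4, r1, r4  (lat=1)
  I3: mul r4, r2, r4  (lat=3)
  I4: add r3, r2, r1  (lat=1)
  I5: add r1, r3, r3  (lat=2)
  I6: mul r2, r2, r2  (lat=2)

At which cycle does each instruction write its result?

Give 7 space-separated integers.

I0 mul r2: issue@1 deps=(None,None) exec_start@1 write@2
I1 mul r4: issue@2 deps=(None,0) exec_start@2 write@4
I2 add r4: issue@3 deps=(None,1) exec_start@4 write@5
I3 mul r4: issue@4 deps=(0,2) exec_start@5 write@8
I4 add r3: issue@5 deps=(0,None) exec_start@5 write@6
I5 add r1: issue@6 deps=(4,4) exec_start@6 write@8
I6 mul r2: issue@7 deps=(0,0) exec_start@7 write@9

Answer: 2 4 5 8 6 8 9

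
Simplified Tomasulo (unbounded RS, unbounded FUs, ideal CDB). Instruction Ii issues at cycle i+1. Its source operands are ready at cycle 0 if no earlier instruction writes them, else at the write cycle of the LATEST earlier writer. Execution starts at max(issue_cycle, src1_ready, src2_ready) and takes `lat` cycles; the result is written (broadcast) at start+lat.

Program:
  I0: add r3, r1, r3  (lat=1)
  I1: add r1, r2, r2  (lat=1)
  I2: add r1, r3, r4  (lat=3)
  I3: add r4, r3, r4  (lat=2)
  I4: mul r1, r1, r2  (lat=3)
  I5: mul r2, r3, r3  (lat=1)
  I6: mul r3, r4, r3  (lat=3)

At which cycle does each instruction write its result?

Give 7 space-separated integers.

I0 add r3: issue@1 deps=(None,None) exec_start@1 write@2
I1 add r1: issue@2 deps=(None,None) exec_start@2 write@3
I2 add r1: issue@3 deps=(0,None) exec_start@3 write@6
I3 add r4: issue@4 deps=(0,None) exec_start@4 write@6
I4 mul r1: issue@5 deps=(2,None) exec_start@6 write@9
I5 mul r2: issue@6 deps=(0,0) exec_start@6 write@7
I6 mul r3: issue@7 deps=(3,0) exec_start@7 write@10

Answer: 2 3 6 6 9 7 10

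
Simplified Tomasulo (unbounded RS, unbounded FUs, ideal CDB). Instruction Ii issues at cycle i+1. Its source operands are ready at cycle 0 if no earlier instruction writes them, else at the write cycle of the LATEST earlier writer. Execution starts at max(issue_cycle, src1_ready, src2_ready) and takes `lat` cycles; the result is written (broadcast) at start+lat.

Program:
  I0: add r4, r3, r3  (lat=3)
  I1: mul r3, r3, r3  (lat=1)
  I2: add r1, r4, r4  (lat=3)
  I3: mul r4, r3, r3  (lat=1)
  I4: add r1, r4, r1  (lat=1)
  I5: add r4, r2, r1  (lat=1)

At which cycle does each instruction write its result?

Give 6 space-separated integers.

I0 add r4: issue@1 deps=(None,None) exec_start@1 write@4
I1 mul r3: issue@2 deps=(None,None) exec_start@2 write@3
I2 add r1: issue@3 deps=(0,0) exec_start@4 write@7
I3 mul r4: issue@4 deps=(1,1) exec_start@4 write@5
I4 add r1: issue@5 deps=(3,2) exec_start@7 write@8
I5 add r4: issue@6 deps=(None,4) exec_start@8 write@9

Answer: 4 3 7 5 8 9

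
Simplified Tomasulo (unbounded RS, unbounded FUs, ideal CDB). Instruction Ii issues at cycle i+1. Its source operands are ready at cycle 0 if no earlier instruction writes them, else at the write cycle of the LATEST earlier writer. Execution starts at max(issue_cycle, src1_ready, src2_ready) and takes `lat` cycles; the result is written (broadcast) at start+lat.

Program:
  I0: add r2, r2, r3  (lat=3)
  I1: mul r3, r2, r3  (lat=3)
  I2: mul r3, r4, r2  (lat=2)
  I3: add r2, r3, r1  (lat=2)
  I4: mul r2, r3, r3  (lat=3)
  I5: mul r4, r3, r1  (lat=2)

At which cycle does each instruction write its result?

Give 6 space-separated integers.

Answer: 4 7 6 8 9 8

Derivation:
I0 add r2: issue@1 deps=(None,None) exec_start@1 write@4
I1 mul r3: issue@2 deps=(0,None) exec_start@4 write@7
I2 mul r3: issue@3 deps=(None,0) exec_start@4 write@6
I3 add r2: issue@4 deps=(2,None) exec_start@6 write@8
I4 mul r2: issue@5 deps=(2,2) exec_start@6 write@9
I5 mul r4: issue@6 deps=(2,None) exec_start@6 write@8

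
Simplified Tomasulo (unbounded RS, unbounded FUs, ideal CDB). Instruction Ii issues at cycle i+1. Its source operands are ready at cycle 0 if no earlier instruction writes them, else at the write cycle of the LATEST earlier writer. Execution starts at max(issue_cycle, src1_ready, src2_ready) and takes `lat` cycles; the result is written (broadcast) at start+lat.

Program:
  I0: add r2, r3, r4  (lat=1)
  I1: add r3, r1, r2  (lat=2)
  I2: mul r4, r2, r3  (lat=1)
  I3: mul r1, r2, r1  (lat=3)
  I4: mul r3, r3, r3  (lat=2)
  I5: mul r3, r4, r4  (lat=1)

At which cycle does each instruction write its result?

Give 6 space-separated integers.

Answer: 2 4 5 7 7 7

Derivation:
I0 add r2: issue@1 deps=(None,None) exec_start@1 write@2
I1 add r3: issue@2 deps=(None,0) exec_start@2 write@4
I2 mul r4: issue@3 deps=(0,1) exec_start@4 write@5
I3 mul r1: issue@4 deps=(0,None) exec_start@4 write@7
I4 mul r3: issue@5 deps=(1,1) exec_start@5 write@7
I5 mul r3: issue@6 deps=(2,2) exec_start@6 write@7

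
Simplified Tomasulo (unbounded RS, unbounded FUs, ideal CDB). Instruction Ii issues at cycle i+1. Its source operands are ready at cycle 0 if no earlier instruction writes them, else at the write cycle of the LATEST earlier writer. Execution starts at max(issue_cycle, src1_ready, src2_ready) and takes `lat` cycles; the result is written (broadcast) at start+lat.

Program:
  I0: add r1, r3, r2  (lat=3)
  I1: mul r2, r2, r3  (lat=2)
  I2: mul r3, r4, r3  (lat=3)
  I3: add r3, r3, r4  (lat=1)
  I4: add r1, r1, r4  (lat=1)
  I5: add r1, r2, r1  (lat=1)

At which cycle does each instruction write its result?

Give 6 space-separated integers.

I0 add r1: issue@1 deps=(None,None) exec_start@1 write@4
I1 mul r2: issue@2 deps=(None,None) exec_start@2 write@4
I2 mul r3: issue@3 deps=(None,None) exec_start@3 write@6
I3 add r3: issue@4 deps=(2,None) exec_start@6 write@7
I4 add r1: issue@5 deps=(0,None) exec_start@5 write@6
I5 add r1: issue@6 deps=(1,4) exec_start@6 write@7

Answer: 4 4 6 7 6 7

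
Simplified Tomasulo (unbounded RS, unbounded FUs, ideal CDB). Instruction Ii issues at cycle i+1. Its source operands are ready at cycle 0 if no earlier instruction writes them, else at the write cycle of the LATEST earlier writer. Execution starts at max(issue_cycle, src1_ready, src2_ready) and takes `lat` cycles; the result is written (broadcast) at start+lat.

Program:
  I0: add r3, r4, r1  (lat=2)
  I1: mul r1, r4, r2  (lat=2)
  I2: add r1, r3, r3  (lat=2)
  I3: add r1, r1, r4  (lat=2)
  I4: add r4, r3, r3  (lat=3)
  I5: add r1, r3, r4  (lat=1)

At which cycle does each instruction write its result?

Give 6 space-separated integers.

Answer: 3 4 5 7 8 9

Derivation:
I0 add r3: issue@1 deps=(None,None) exec_start@1 write@3
I1 mul r1: issue@2 deps=(None,None) exec_start@2 write@4
I2 add r1: issue@3 deps=(0,0) exec_start@3 write@5
I3 add r1: issue@4 deps=(2,None) exec_start@5 write@7
I4 add r4: issue@5 deps=(0,0) exec_start@5 write@8
I5 add r1: issue@6 deps=(0,4) exec_start@8 write@9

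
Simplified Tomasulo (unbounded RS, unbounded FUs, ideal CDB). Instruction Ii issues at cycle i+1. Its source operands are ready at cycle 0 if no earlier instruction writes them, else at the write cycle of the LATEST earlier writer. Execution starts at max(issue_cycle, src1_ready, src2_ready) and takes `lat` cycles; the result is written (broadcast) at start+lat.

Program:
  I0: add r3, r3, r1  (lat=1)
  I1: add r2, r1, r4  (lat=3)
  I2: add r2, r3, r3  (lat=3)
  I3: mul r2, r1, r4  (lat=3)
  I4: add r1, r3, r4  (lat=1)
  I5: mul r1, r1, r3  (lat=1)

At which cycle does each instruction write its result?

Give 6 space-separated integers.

Answer: 2 5 6 7 6 7

Derivation:
I0 add r3: issue@1 deps=(None,None) exec_start@1 write@2
I1 add r2: issue@2 deps=(None,None) exec_start@2 write@5
I2 add r2: issue@3 deps=(0,0) exec_start@3 write@6
I3 mul r2: issue@4 deps=(None,None) exec_start@4 write@7
I4 add r1: issue@5 deps=(0,None) exec_start@5 write@6
I5 mul r1: issue@6 deps=(4,0) exec_start@6 write@7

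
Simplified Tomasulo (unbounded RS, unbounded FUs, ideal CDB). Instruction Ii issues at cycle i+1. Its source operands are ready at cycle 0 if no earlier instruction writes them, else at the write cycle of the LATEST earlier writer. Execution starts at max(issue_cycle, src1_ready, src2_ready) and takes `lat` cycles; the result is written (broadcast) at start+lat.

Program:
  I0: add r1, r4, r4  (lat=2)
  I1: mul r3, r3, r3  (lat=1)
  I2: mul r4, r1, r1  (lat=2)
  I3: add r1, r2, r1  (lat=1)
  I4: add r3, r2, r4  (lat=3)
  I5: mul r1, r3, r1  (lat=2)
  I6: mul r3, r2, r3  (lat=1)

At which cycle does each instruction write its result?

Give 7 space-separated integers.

I0 add r1: issue@1 deps=(None,None) exec_start@1 write@3
I1 mul r3: issue@2 deps=(None,None) exec_start@2 write@3
I2 mul r4: issue@3 deps=(0,0) exec_start@3 write@5
I3 add r1: issue@4 deps=(None,0) exec_start@4 write@5
I4 add r3: issue@5 deps=(None,2) exec_start@5 write@8
I5 mul r1: issue@6 deps=(4,3) exec_start@8 write@10
I6 mul r3: issue@7 deps=(None,4) exec_start@8 write@9

Answer: 3 3 5 5 8 10 9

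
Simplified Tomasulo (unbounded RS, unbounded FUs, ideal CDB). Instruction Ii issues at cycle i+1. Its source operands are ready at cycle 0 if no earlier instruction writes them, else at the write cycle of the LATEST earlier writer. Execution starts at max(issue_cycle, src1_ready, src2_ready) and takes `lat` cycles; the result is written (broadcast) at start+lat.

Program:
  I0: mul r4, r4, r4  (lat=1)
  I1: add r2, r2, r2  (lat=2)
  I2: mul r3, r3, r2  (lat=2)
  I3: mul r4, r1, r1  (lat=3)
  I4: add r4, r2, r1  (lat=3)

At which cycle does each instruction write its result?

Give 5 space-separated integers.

I0 mul r4: issue@1 deps=(None,None) exec_start@1 write@2
I1 add r2: issue@2 deps=(None,None) exec_start@2 write@4
I2 mul r3: issue@3 deps=(None,1) exec_start@4 write@6
I3 mul r4: issue@4 deps=(None,None) exec_start@4 write@7
I4 add r4: issue@5 deps=(1,None) exec_start@5 write@8

Answer: 2 4 6 7 8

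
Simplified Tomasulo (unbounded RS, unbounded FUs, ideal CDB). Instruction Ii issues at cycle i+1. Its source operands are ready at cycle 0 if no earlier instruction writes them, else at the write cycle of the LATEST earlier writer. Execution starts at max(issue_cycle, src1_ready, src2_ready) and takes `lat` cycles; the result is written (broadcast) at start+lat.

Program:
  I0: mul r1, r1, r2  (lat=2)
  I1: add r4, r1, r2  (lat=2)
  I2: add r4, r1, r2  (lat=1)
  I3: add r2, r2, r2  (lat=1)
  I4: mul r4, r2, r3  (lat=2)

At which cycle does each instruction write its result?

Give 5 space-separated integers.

Answer: 3 5 4 5 7

Derivation:
I0 mul r1: issue@1 deps=(None,None) exec_start@1 write@3
I1 add r4: issue@2 deps=(0,None) exec_start@3 write@5
I2 add r4: issue@3 deps=(0,None) exec_start@3 write@4
I3 add r2: issue@4 deps=(None,None) exec_start@4 write@5
I4 mul r4: issue@5 deps=(3,None) exec_start@5 write@7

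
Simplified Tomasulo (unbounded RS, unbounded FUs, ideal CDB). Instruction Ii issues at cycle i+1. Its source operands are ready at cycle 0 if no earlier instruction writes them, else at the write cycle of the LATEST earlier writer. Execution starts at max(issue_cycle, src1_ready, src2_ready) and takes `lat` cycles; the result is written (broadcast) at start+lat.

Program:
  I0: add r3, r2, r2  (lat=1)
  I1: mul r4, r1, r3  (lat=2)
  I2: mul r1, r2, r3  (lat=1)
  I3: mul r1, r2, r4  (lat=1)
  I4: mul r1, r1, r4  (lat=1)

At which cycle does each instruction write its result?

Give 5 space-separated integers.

I0 add r3: issue@1 deps=(None,None) exec_start@1 write@2
I1 mul r4: issue@2 deps=(None,0) exec_start@2 write@4
I2 mul r1: issue@3 deps=(None,0) exec_start@3 write@4
I3 mul r1: issue@4 deps=(None,1) exec_start@4 write@5
I4 mul r1: issue@5 deps=(3,1) exec_start@5 write@6

Answer: 2 4 4 5 6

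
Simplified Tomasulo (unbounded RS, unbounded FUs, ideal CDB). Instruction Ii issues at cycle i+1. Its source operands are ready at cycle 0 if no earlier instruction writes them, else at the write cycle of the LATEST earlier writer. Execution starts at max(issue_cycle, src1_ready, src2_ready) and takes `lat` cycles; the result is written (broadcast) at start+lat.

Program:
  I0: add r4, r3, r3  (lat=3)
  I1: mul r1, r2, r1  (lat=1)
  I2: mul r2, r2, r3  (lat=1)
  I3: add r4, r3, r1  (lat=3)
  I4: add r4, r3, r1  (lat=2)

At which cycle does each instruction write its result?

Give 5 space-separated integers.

Answer: 4 3 4 7 7

Derivation:
I0 add r4: issue@1 deps=(None,None) exec_start@1 write@4
I1 mul r1: issue@2 deps=(None,None) exec_start@2 write@3
I2 mul r2: issue@3 deps=(None,None) exec_start@3 write@4
I3 add r4: issue@4 deps=(None,1) exec_start@4 write@7
I4 add r4: issue@5 deps=(None,1) exec_start@5 write@7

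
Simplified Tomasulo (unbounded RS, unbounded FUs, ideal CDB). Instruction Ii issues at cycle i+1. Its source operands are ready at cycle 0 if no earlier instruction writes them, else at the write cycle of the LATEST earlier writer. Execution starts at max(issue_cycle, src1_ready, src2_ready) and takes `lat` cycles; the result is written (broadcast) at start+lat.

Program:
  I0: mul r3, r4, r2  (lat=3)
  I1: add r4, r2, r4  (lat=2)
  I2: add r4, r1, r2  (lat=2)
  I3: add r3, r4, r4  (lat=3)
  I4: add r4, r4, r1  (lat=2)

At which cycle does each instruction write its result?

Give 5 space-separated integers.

Answer: 4 4 5 8 7

Derivation:
I0 mul r3: issue@1 deps=(None,None) exec_start@1 write@4
I1 add r4: issue@2 deps=(None,None) exec_start@2 write@4
I2 add r4: issue@3 deps=(None,None) exec_start@3 write@5
I3 add r3: issue@4 deps=(2,2) exec_start@5 write@8
I4 add r4: issue@5 deps=(2,None) exec_start@5 write@7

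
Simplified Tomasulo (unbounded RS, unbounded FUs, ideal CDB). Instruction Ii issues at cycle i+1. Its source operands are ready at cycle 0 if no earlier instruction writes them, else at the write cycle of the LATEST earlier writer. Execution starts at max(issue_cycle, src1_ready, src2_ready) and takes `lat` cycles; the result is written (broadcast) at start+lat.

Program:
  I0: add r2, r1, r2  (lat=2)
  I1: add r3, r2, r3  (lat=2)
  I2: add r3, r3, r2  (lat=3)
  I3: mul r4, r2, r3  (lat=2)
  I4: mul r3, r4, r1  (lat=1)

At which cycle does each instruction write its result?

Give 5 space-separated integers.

I0 add r2: issue@1 deps=(None,None) exec_start@1 write@3
I1 add r3: issue@2 deps=(0,None) exec_start@3 write@5
I2 add r3: issue@3 deps=(1,0) exec_start@5 write@8
I3 mul r4: issue@4 deps=(0,2) exec_start@8 write@10
I4 mul r3: issue@5 deps=(3,None) exec_start@10 write@11

Answer: 3 5 8 10 11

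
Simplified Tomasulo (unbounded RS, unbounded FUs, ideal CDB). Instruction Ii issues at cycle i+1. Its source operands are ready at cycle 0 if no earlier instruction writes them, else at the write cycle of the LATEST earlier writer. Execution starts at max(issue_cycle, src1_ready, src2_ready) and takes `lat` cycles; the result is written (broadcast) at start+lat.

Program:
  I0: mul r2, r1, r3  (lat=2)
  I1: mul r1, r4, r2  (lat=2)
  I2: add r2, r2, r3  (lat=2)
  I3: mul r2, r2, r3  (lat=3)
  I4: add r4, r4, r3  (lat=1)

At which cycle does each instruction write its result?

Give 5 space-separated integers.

Answer: 3 5 5 8 6

Derivation:
I0 mul r2: issue@1 deps=(None,None) exec_start@1 write@3
I1 mul r1: issue@2 deps=(None,0) exec_start@3 write@5
I2 add r2: issue@3 deps=(0,None) exec_start@3 write@5
I3 mul r2: issue@4 deps=(2,None) exec_start@5 write@8
I4 add r4: issue@5 deps=(None,None) exec_start@5 write@6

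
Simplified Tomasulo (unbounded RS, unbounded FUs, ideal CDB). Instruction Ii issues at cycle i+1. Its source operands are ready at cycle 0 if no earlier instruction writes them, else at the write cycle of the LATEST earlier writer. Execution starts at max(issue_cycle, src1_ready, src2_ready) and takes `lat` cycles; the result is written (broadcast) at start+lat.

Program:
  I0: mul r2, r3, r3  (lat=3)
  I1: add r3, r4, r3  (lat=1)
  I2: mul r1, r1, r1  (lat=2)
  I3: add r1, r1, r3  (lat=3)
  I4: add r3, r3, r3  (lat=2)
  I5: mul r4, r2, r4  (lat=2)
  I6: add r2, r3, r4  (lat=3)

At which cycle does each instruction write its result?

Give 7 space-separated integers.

I0 mul r2: issue@1 deps=(None,None) exec_start@1 write@4
I1 add r3: issue@2 deps=(None,None) exec_start@2 write@3
I2 mul r1: issue@3 deps=(None,None) exec_start@3 write@5
I3 add r1: issue@4 deps=(2,1) exec_start@5 write@8
I4 add r3: issue@5 deps=(1,1) exec_start@5 write@7
I5 mul r4: issue@6 deps=(0,None) exec_start@6 write@8
I6 add r2: issue@7 deps=(4,5) exec_start@8 write@11

Answer: 4 3 5 8 7 8 11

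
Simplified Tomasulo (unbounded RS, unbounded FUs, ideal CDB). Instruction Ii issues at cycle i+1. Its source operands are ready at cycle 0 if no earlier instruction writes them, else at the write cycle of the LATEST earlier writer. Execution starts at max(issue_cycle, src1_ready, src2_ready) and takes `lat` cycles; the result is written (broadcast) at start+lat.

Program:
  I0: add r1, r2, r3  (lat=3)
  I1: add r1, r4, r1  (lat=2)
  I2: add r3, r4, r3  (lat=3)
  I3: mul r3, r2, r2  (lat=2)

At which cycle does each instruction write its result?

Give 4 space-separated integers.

I0 add r1: issue@1 deps=(None,None) exec_start@1 write@4
I1 add r1: issue@2 deps=(None,0) exec_start@4 write@6
I2 add r3: issue@3 deps=(None,None) exec_start@3 write@6
I3 mul r3: issue@4 deps=(None,None) exec_start@4 write@6

Answer: 4 6 6 6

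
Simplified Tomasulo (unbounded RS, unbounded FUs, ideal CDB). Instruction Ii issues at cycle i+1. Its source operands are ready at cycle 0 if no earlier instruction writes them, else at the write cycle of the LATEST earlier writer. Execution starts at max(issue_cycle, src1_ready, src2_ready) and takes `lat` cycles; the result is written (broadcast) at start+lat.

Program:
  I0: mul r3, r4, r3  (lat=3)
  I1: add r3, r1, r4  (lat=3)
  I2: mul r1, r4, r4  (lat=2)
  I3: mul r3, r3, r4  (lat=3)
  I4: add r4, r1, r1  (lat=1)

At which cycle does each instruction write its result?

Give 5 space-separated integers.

I0 mul r3: issue@1 deps=(None,None) exec_start@1 write@4
I1 add r3: issue@2 deps=(None,None) exec_start@2 write@5
I2 mul r1: issue@3 deps=(None,None) exec_start@3 write@5
I3 mul r3: issue@4 deps=(1,None) exec_start@5 write@8
I4 add r4: issue@5 deps=(2,2) exec_start@5 write@6

Answer: 4 5 5 8 6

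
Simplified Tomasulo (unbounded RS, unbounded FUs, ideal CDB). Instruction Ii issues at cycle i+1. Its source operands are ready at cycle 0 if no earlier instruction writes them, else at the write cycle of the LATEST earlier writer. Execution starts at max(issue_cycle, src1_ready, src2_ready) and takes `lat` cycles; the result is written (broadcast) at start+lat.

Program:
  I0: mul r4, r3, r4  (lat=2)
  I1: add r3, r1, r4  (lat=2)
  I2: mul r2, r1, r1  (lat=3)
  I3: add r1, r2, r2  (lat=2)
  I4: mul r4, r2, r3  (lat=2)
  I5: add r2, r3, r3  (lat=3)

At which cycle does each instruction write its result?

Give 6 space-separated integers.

I0 mul r4: issue@1 deps=(None,None) exec_start@1 write@3
I1 add r3: issue@2 deps=(None,0) exec_start@3 write@5
I2 mul r2: issue@3 deps=(None,None) exec_start@3 write@6
I3 add r1: issue@4 deps=(2,2) exec_start@6 write@8
I4 mul r4: issue@5 deps=(2,1) exec_start@6 write@8
I5 add r2: issue@6 deps=(1,1) exec_start@6 write@9

Answer: 3 5 6 8 8 9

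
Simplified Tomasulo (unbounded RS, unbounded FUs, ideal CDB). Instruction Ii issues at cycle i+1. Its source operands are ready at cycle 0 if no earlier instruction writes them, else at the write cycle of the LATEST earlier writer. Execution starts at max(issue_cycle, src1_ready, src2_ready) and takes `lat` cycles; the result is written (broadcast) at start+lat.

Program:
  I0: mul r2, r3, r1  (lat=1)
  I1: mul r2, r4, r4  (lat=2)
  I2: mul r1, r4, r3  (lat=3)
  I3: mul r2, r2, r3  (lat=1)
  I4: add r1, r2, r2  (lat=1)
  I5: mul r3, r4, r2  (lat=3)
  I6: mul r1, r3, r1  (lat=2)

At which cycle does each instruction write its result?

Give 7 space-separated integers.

I0 mul r2: issue@1 deps=(None,None) exec_start@1 write@2
I1 mul r2: issue@2 deps=(None,None) exec_start@2 write@4
I2 mul r1: issue@3 deps=(None,None) exec_start@3 write@6
I3 mul r2: issue@4 deps=(1,None) exec_start@4 write@5
I4 add r1: issue@5 deps=(3,3) exec_start@5 write@6
I5 mul r3: issue@6 deps=(None,3) exec_start@6 write@9
I6 mul r1: issue@7 deps=(5,4) exec_start@9 write@11

Answer: 2 4 6 5 6 9 11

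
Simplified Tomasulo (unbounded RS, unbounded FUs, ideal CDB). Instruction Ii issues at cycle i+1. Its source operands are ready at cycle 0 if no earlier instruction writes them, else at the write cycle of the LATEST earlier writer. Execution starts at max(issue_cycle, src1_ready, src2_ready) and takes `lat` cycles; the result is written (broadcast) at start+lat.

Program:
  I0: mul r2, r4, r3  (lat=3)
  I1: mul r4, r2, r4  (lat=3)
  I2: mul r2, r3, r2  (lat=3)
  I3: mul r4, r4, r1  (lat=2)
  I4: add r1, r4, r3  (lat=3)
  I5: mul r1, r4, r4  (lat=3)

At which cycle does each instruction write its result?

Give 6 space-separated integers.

Answer: 4 7 7 9 12 12

Derivation:
I0 mul r2: issue@1 deps=(None,None) exec_start@1 write@4
I1 mul r4: issue@2 deps=(0,None) exec_start@4 write@7
I2 mul r2: issue@3 deps=(None,0) exec_start@4 write@7
I3 mul r4: issue@4 deps=(1,None) exec_start@7 write@9
I4 add r1: issue@5 deps=(3,None) exec_start@9 write@12
I5 mul r1: issue@6 deps=(3,3) exec_start@9 write@12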